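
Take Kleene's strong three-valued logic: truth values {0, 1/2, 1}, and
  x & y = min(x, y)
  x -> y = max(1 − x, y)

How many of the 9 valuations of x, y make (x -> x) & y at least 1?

2

x = 0, y = 0 ↦ 0  <
x = 0, y = 1/2 ↦ 1/2  <
x = 0, y = 1 ↦ 1  ≥
x = 1/2, y = 0 ↦ 0  <
x = 1/2, y = 1/2 ↦ 1/2  <
x = 1/2, y = 1 ↦ 1/2  <
x = 1, y = 0 ↦ 0  <
x = 1, y = 1/2 ↦ 1/2  <
x = 1, y = 1 ↦ 1  ≥
So 2 of the 9 assignments meet the threshold.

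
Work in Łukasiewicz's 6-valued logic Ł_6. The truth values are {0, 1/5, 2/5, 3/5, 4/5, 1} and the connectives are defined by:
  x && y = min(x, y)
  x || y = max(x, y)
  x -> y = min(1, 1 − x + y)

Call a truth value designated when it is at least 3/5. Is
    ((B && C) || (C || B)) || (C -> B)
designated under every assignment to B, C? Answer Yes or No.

Yes

At B = 4/5, C = 1/5, for instance:
B && C = 4/5 && 1/5 = 1/5
C || B = 1/5 || 4/5 = 4/5
(B && C) || (C || B) = 1/5 || 4/5 = 4/5
C -> B = 1/5 -> 4/5 = 1
((B && C) || (C || B)) || (C -> B) = 4/5 || 1 = 1
and checking the remaining 35 assignments likewise gives ≥ 3/5 in every case.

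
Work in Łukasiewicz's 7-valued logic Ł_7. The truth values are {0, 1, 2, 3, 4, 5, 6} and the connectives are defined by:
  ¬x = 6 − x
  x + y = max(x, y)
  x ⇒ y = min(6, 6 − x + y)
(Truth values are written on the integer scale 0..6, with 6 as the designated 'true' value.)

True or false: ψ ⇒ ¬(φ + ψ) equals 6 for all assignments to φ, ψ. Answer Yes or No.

Counterexample: take φ = 0, ψ = 4.
φ + ψ = 0 + 4 = 4
¬(φ + ψ) = ¬4 = 2
ψ ⇒ ¬(φ + ψ) = 4 ⇒ 2 = 4
This gives 4 ≠ 6.

No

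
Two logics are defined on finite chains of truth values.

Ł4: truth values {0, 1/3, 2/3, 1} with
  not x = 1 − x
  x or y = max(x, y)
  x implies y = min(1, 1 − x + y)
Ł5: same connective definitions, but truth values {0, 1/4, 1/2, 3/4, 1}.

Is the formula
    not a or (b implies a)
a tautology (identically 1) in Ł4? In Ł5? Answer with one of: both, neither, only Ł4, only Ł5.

In Ł4: at a = 1/3, b = 2/3 the value is 2/3 — not a tautology.
In Ł5: at a = 1/4, b = 1/2 the value is 3/4 — not a tautology.

neither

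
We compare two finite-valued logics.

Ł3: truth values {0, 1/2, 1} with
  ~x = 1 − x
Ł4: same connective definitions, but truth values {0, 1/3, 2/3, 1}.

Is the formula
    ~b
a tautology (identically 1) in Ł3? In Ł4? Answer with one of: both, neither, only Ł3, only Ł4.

In Ł3: at b = 1/2 the value is 1/2 — not a tautology.
In Ł4: at b = 1/3 the value is 2/3 — not a tautology.

neither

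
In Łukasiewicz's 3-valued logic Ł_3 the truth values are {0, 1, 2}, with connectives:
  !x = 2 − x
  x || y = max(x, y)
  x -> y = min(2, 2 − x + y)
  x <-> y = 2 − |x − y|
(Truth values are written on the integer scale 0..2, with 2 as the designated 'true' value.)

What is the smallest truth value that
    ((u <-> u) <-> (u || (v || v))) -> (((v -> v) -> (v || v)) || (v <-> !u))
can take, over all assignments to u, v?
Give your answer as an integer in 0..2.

Take u = 2, v = 1:
u <-> u = 2 <-> 2 = 2
v || v = 1 || 1 = 1
u || (v || v) = 2 || 1 = 2
(u <-> u) <-> (u || (v || v)) = 2 <-> 2 = 2
v -> v = 1 -> 1 = 2
v || v = 1 || 1 = 1
(v -> v) -> (v || v) = 2 -> 1 = 1
!u = !2 = 0
v <-> !u = 1 <-> 0 = 1
((v -> v) -> (v || v)) || (v <-> !u) = 1 || 1 = 1
((u <-> u) <-> (u || (v || v))) -> (((v -> v) -> (v || v)) || (v <-> !u)) = 2 -> 1 = 1
No assignment yields a value below 1, so this is the minimum.

1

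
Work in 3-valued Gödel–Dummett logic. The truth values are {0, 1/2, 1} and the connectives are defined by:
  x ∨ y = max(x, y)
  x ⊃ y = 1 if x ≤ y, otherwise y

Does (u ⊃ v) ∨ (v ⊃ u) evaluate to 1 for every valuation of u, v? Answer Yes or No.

Yes

u = 0, v = 0 ↦ 1
u = 0, v = 1/2 ↦ 1
u = 0, v = 1 ↦ 1
u = 1/2, v = 0 ↦ 1
u = 1/2, v = 1/2 ↦ 1
u = 1/2, v = 1 ↦ 1
u = 1, v = 0 ↦ 1
u = 1, v = 1/2 ↦ 1
u = 1, v = 1 ↦ 1
Every assignment gives a value ≥ 1.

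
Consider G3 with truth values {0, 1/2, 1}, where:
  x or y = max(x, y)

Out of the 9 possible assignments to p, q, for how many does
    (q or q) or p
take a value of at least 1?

p = 0, q = 0 ↦ 0  <
p = 0, q = 1/2 ↦ 1/2  <
p = 0, q = 1 ↦ 1  ≥
p = 1/2, q = 0 ↦ 1/2  <
p = 1/2, q = 1/2 ↦ 1/2  <
p = 1/2, q = 1 ↦ 1  ≥
p = 1, q = 0 ↦ 1  ≥
p = 1, q = 1/2 ↦ 1  ≥
p = 1, q = 1 ↦ 1  ≥
So 5 of the 9 assignments meet the threshold.

5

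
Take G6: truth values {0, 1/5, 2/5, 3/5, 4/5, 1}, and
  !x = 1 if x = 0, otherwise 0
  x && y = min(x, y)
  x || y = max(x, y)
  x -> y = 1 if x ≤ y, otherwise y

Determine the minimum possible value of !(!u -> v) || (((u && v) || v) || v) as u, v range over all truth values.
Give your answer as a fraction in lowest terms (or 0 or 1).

0

Take u = 1/5, v = 0:
!u = !1/5 = 0
!u -> v = 0 -> 0 = 1
!(!u -> v) = !1 = 0
u && v = 1/5 && 0 = 0
(u && v) || v = 0 || 0 = 0
((u && v) || v) || v = 0 || 0 = 0
!(!u -> v) || (((u && v) || v) || v) = 0 || 0 = 0
No assignment yields a value below 0, so this is the minimum.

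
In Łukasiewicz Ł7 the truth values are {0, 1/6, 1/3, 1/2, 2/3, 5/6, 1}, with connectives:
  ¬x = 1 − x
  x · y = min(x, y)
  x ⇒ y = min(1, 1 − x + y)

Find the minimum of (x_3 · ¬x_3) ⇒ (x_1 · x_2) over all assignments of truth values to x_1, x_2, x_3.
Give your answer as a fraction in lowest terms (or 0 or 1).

1/2

Take x_1 = 0, x_2 = 0, x_3 = 1/2:
¬x_3 = ¬1/2 = 1/2
x_3 · ¬x_3 = 1/2 · 1/2 = 1/2
x_1 · x_2 = 0 · 0 = 0
(x_3 · ¬x_3) ⇒ (x_1 · x_2) = 1/2 ⇒ 0 = 1/2
No assignment yields a value below 1/2, so this is the minimum.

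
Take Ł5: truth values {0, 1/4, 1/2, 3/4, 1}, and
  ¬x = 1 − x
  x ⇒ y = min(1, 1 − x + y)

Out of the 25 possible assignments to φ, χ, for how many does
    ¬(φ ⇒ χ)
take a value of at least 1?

value 1: 1 assignment (counts)
value 3/4: 2 assignments
value 1/2: 3 assignments
value 1/4: 4 assignments
value 0: 15 assignments
So 1 of the 25 assignments meets the threshold.

1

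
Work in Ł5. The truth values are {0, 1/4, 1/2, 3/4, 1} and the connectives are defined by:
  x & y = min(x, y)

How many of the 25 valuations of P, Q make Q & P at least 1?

value 1: 1 assignment (counts)
value 3/4: 3 assignments
value 1/2: 5 assignments
value 1/4: 7 assignments
value 0: 9 assignments
So 1 of the 25 assignments meets the threshold.

1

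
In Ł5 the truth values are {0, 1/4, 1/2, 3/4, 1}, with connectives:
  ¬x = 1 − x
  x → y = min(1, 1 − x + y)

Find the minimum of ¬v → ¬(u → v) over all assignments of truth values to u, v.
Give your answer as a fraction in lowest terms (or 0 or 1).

0

Take u = 0, v = 0:
¬v = ¬0 = 1
u → v = 0 → 0 = 1
¬(u → v) = ¬1 = 0
¬v → ¬(u → v) = 1 → 0 = 0
No assignment yields a value below 0, so this is the minimum.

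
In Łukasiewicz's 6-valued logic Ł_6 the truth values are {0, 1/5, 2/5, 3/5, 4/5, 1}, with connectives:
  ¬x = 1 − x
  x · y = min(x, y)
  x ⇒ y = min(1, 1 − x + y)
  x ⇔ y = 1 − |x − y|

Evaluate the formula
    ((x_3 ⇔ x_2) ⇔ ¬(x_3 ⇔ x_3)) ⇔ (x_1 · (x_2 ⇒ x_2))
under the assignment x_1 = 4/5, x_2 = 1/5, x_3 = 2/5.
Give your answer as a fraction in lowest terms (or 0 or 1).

2/5

x_3 ⇔ x_2 = 2/5 ⇔ 1/5 = 4/5
x_3 ⇔ x_3 = 2/5 ⇔ 2/5 = 1
¬(x_3 ⇔ x_3) = ¬1 = 0
(x_3 ⇔ x_2) ⇔ ¬(x_3 ⇔ x_3) = 4/5 ⇔ 0 = 1/5
x_2 ⇒ x_2 = 1/5 ⇒ 1/5 = 1
x_1 · (x_2 ⇒ x_2) = 4/5 · 1 = 4/5
((x_3 ⇔ x_2) ⇔ ¬(x_3 ⇔ x_3)) ⇔ (x_1 · (x_2 ⇒ x_2)) = 1/5 ⇔ 4/5 = 2/5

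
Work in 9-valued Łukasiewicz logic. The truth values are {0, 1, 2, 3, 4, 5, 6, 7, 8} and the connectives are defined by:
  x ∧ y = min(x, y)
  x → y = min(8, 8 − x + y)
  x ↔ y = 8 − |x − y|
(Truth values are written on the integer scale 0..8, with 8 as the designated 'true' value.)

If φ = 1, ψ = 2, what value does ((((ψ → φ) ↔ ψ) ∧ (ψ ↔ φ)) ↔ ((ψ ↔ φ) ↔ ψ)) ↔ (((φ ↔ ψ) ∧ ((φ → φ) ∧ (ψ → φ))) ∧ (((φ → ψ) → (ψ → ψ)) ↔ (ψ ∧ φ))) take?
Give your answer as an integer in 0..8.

ψ → φ = 2 → 1 = 7
(ψ → φ) ↔ ψ = 7 ↔ 2 = 3
ψ ↔ φ = 2 ↔ 1 = 7
((ψ → φ) ↔ ψ) ∧ (ψ ↔ φ) = 3 ∧ 7 = 3
ψ ↔ φ = 2 ↔ 1 = 7
(ψ ↔ φ) ↔ ψ = 7 ↔ 2 = 3
(((ψ → φ) ↔ ψ) ∧ (ψ ↔ φ)) ↔ ((ψ ↔ φ) ↔ ψ) = 3 ↔ 3 = 8
φ ↔ ψ = 1 ↔ 2 = 7
φ → φ = 1 → 1 = 8
ψ → φ = 2 → 1 = 7
(φ → φ) ∧ (ψ → φ) = 8 ∧ 7 = 7
(φ ↔ ψ) ∧ ((φ → φ) ∧ (ψ → φ)) = 7 ∧ 7 = 7
φ → ψ = 1 → 2 = 8
ψ → ψ = 2 → 2 = 8
(φ → ψ) → (ψ → ψ) = 8 → 8 = 8
ψ ∧ φ = 2 ∧ 1 = 1
((φ → ψ) → (ψ → ψ)) ↔ (ψ ∧ φ) = 8 ↔ 1 = 1
((φ ↔ ψ) ∧ ((φ → φ) ∧ (ψ → φ))) ∧ (((φ → ψ) → (ψ → ψ)) ↔ (ψ ∧ φ)) = 7 ∧ 1 = 1
((((ψ → φ) ↔ ψ) ∧ (ψ ↔ φ)) ↔ ((ψ ↔ φ) ↔ ψ)) ↔ (((φ ↔ ψ) ∧ ((φ → φ) ∧ (ψ → φ))) ∧ (((φ → ψ) → (ψ → ψ)) ↔ (ψ ∧ φ))) = 8 ↔ 1 = 1

1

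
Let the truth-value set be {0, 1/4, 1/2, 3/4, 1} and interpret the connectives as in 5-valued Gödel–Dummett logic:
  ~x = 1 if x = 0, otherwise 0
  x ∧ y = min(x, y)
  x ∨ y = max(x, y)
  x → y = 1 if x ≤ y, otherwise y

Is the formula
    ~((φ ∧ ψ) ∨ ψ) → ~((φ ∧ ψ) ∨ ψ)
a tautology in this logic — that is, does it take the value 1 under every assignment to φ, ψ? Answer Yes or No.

At φ = 1/4, ψ = 1/2, for instance:
φ ∧ ψ = 1/4 ∧ 1/2 = 1/4
(φ ∧ ψ) ∨ ψ = 1/4 ∨ 1/2 = 1/2
~((φ ∧ ψ) ∨ ψ) = ~1/2 = 0
~((φ ∧ ψ) ∨ ψ) → ~((φ ∧ ψ) ∨ ψ) = 0 → 0 = 1
and checking the remaining 24 assignments likewise gives ≥ 1 in every case.

Yes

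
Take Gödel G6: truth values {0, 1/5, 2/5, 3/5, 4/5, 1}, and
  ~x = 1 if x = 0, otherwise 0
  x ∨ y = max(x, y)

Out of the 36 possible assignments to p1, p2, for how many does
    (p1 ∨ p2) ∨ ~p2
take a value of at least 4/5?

value 1: 16 assignments (counts)
value 4/5: 8 assignments (counts)
value 3/5: 6 assignments
value 2/5: 4 assignments
value 1/5: 2 assignments
So 24 of the 36 assignments meet the threshold.

24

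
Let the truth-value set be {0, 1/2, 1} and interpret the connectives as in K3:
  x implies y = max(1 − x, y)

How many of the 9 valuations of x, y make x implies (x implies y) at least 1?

x = 0, y = 0 ↦ 1  ≥
x = 0, y = 1/2 ↦ 1  ≥
x = 0, y = 1 ↦ 1  ≥
x = 1/2, y = 0 ↦ 1/2  <
x = 1/2, y = 1/2 ↦ 1/2  <
x = 1/2, y = 1 ↦ 1  ≥
x = 1, y = 0 ↦ 0  <
x = 1, y = 1/2 ↦ 1/2  <
x = 1, y = 1 ↦ 1  ≥
So 5 of the 9 assignments meet the threshold.

5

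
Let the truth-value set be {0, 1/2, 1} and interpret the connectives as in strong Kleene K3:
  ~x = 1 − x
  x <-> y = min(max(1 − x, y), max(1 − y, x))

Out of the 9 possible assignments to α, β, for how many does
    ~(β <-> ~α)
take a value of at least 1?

α = 0, β = 0 ↦ 1  ≥
α = 0, β = 1/2 ↦ 1/2  <
α = 0, β = 1 ↦ 0  <
α = 1/2, β = 0 ↦ 1/2  <
α = 1/2, β = 1/2 ↦ 1/2  <
α = 1/2, β = 1 ↦ 1/2  <
α = 1, β = 0 ↦ 0  <
α = 1, β = 1/2 ↦ 1/2  <
α = 1, β = 1 ↦ 1  ≥
So 2 of the 9 assignments meet the threshold.

2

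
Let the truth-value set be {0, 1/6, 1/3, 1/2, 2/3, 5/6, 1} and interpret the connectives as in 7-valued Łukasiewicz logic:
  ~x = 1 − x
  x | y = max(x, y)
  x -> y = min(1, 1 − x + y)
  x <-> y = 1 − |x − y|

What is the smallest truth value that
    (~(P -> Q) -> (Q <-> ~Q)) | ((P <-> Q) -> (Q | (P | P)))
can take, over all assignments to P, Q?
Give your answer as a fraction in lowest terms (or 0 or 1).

2/3

Take P = 1/3, Q = 0:
P -> Q = 1/3 -> 0 = 2/3
~(P -> Q) = ~2/3 = 1/3
~Q = ~0 = 1
Q <-> ~Q = 0 <-> 1 = 0
~(P -> Q) -> (Q <-> ~Q) = 1/3 -> 0 = 2/3
P <-> Q = 1/3 <-> 0 = 2/3
P | P = 1/3 | 1/3 = 1/3
Q | (P | P) = 0 | 1/3 = 1/3
(P <-> Q) -> (Q | (P | P)) = 2/3 -> 1/3 = 2/3
(~(P -> Q) -> (Q <-> ~Q)) | ((P <-> Q) -> (Q | (P | P))) = 2/3 | 2/3 = 2/3
No assignment yields a value below 2/3, so this is the minimum.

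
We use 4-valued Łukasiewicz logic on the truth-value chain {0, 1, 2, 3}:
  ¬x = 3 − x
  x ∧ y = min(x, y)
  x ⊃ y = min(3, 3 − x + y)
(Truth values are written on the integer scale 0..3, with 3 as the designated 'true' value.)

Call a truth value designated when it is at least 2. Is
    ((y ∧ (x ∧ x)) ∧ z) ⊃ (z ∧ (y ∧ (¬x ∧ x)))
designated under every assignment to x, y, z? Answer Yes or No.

No

Counterexample: take x = 3, y = 2, z = 2.
x ∧ x = 3 ∧ 3 = 3
y ∧ (x ∧ x) = 2 ∧ 3 = 2
(y ∧ (x ∧ x)) ∧ z = 2 ∧ 2 = 2
¬x = ¬3 = 0
¬x ∧ x = 0 ∧ 3 = 0
y ∧ (¬x ∧ x) = 2 ∧ 0 = 0
z ∧ (y ∧ (¬x ∧ x)) = 2 ∧ 0 = 0
((y ∧ (x ∧ x)) ∧ z) ⊃ (z ∧ (y ∧ (¬x ∧ x))) = 2 ⊃ 0 = 1
This gives 1, which is below 2.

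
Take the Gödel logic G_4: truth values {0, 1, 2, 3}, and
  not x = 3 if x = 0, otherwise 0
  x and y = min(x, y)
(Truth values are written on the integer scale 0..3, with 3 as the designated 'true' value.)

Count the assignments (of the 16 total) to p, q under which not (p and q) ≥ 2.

7

p = 0, q = 0 ↦ 3  ≥
p = 0, q = 1 ↦ 3  ≥
p = 0, q = 2 ↦ 3  ≥
p = 0, q = 3 ↦ 3  ≥
p = 1, q = 0 ↦ 3  ≥
p = 1, q = 1 ↦ 0  <
p = 1, q = 2 ↦ 0  <
p = 1, q = 3 ↦ 0  <
p = 2, q = 0 ↦ 3  ≥
p = 2, q = 1 ↦ 0  <
p = 2, q = 2 ↦ 0  <
p = 2, q = 3 ↦ 0  <
p = 3, q = 0 ↦ 3  ≥
p = 3, q = 1 ↦ 0  <
p = 3, q = 2 ↦ 0  <
p = 3, q = 3 ↦ 0  <
So 7 of the 16 assignments meet the threshold.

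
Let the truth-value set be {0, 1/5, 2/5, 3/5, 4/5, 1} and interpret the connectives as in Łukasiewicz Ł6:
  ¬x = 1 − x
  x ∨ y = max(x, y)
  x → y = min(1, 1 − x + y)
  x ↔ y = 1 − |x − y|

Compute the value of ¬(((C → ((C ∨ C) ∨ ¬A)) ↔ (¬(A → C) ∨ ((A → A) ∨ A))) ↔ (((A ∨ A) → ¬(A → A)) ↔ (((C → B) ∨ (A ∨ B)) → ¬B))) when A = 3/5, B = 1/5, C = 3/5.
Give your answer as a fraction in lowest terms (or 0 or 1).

C ∨ C = 3/5 ∨ 3/5 = 3/5
¬A = ¬3/5 = 2/5
(C ∨ C) ∨ ¬A = 3/5 ∨ 2/5 = 3/5
C → ((C ∨ C) ∨ ¬A) = 3/5 → 3/5 = 1
A → C = 3/5 → 3/5 = 1
¬(A → C) = ¬1 = 0
A → A = 3/5 → 3/5 = 1
(A → A) ∨ A = 1 ∨ 3/5 = 1
¬(A → C) ∨ ((A → A) ∨ A) = 0 ∨ 1 = 1
(C → ((C ∨ C) ∨ ¬A)) ↔ (¬(A → C) ∨ ((A → A) ∨ A)) = 1 ↔ 1 = 1
A ∨ A = 3/5 ∨ 3/5 = 3/5
A → A = 3/5 → 3/5 = 1
¬(A → A) = ¬1 = 0
(A ∨ A) → ¬(A → A) = 3/5 → 0 = 2/5
C → B = 3/5 → 1/5 = 3/5
A ∨ B = 3/5 ∨ 1/5 = 3/5
(C → B) ∨ (A ∨ B) = 3/5 ∨ 3/5 = 3/5
¬B = ¬1/5 = 4/5
((C → B) ∨ (A ∨ B)) → ¬B = 3/5 → 4/5 = 1
((A ∨ A) → ¬(A → A)) ↔ (((C → B) ∨ (A ∨ B)) → ¬B) = 2/5 ↔ 1 = 2/5
((C → ((C ∨ C) ∨ ¬A)) ↔ (¬(A → C) ∨ ((A → A) ∨ A))) ↔ (((A ∨ A) → ¬(A → A)) ↔ (((C → B) ∨ (A ∨ B)) → ¬B)) = 1 ↔ 2/5 = 2/5
¬(((C → ((C ∨ C) ∨ ¬A)) ↔ (¬(A → C) ∨ ((A → A) ∨ A))) ↔ (((A ∨ A) → ¬(A → A)) ↔ (((C → B) ∨ (A ∨ B)) → ¬B))) = ¬2/5 = 3/5

3/5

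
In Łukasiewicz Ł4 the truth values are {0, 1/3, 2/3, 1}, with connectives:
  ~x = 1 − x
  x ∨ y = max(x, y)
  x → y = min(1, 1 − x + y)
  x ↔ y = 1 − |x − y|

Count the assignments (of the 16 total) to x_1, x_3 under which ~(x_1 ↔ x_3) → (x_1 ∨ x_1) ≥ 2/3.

x_1 = 0, x_3 = 0 ↦ 1  ≥
x_1 = 0, x_3 = 1/3 ↦ 2/3  ≥
x_1 = 0, x_3 = 2/3 ↦ 1/3  <
x_1 = 0, x_3 = 1 ↦ 0  <
x_1 = 1/3, x_3 = 0 ↦ 1  ≥
x_1 = 1/3, x_3 = 1/3 ↦ 1  ≥
x_1 = 1/3, x_3 = 2/3 ↦ 1  ≥
x_1 = 1/3, x_3 = 1 ↦ 2/3  ≥
x_1 = 2/3, x_3 = 0 ↦ 1  ≥
x_1 = 2/3, x_3 = 1/3 ↦ 1  ≥
x_1 = 2/3, x_3 = 2/3 ↦ 1  ≥
x_1 = 2/3, x_3 = 1 ↦ 1  ≥
x_1 = 1, x_3 = 0 ↦ 1  ≥
x_1 = 1, x_3 = 1/3 ↦ 1  ≥
x_1 = 1, x_3 = 2/3 ↦ 1  ≥
x_1 = 1, x_3 = 1 ↦ 1  ≥
So 14 of the 16 assignments meet the threshold.

14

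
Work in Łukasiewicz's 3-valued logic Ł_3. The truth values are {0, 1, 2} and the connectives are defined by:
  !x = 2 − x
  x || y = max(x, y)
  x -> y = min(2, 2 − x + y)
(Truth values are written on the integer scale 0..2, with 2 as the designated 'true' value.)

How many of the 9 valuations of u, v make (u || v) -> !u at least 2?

5

u = 0, v = 0 ↦ 2  ≥
u = 0, v = 1 ↦ 2  ≥
u = 0, v = 2 ↦ 2  ≥
u = 1, v = 0 ↦ 2  ≥
u = 1, v = 1 ↦ 2  ≥
u = 1, v = 2 ↦ 1  <
u = 2, v = 0 ↦ 0  <
u = 2, v = 1 ↦ 0  <
u = 2, v = 2 ↦ 0  <
So 5 of the 9 assignments meet the threshold.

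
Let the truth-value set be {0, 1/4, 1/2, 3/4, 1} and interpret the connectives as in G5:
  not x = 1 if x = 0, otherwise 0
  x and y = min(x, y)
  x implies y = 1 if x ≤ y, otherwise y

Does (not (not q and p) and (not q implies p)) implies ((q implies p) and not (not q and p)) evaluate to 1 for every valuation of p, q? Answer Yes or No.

Counterexample: take p = 0, q = 1/4.
not q = not 1/4 = 0
not q and p = 0 and 0 = 0
not (not q and p) = not 0 = 1
not q = not 1/4 = 0
not q implies p = 0 implies 0 = 1
not (not q and p) and (not q implies p) = 1 and 1 = 1
q implies p = 1/4 implies 0 = 0
not q = not 1/4 = 0
not q and p = 0 and 0 = 0
not (not q and p) = not 0 = 1
(q implies p) and not (not q and p) = 0 and 1 = 0
(not (not q and p) and (not q implies p)) implies ((q implies p) and not (not q and p)) = 1 implies 0 = 0
This gives 0 ≠ 1.

No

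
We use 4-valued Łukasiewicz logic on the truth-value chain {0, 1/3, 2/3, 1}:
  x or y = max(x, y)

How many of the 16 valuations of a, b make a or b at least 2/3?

12

a = 0, b = 0 ↦ 0  <
a = 0, b = 1/3 ↦ 1/3  <
a = 0, b = 2/3 ↦ 2/3  ≥
a = 0, b = 1 ↦ 1  ≥
a = 1/3, b = 0 ↦ 1/3  <
a = 1/3, b = 1/3 ↦ 1/3  <
a = 1/3, b = 2/3 ↦ 2/3  ≥
a = 1/3, b = 1 ↦ 1  ≥
a = 2/3, b = 0 ↦ 2/3  ≥
a = 2/3, b = 1/3 ↦ 2/3  ≥
a = 2/3, b = 2/3 ↦ 2/3  ≥
a = 2/3, b = 1 ↦ 1  ≥
a = 1, b = 0 ↦ 1  ≥
a = 1, b = 1/3 ↦ 1  ≥
a = 1, b = 2/3 ↦ 1  ≥
a = 1, b = 1 ↦ 1  ≥
So 12 of the 16 assignments meet the threshold.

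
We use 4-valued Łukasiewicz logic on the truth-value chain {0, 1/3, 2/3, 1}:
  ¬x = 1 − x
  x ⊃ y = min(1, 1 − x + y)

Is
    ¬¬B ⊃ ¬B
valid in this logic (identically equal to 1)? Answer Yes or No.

Counterexample: take B = 2/3.
¬B = ¬2/3 = 1/3
¬¬B = ¬1/3 = 2/3
¬B = ¬2/3 = 1/3
¬¬B ⊃ ¬B = 2/3 ⊃ 1/3 = 2/3
This gives 2/3 ≠ 1.

No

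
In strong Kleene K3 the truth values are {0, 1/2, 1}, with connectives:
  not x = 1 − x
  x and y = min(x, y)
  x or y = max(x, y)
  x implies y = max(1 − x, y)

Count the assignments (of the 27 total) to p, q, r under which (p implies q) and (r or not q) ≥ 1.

7

value 1: 7 assignments (counts)
value 1/2: 14 assignments
value 0: 6 assignments
So 7 of the 27 assignments meet the threshold.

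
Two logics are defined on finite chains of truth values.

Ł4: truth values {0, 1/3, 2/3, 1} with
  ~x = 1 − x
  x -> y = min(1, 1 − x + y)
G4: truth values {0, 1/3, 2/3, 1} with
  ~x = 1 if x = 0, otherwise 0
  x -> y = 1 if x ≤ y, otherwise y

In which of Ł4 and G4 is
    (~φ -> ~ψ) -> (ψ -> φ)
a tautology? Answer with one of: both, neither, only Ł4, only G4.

In Ł4: every assignment gives 1 — tautology.
In G4: at φ = 1/3, ψ = 2/3 the value is 1/3 — not a tautology.

only Ł4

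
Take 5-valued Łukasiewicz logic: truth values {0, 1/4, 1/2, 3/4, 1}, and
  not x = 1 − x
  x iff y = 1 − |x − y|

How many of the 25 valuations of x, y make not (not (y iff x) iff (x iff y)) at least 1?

7

value 1: 7 assignments (counts)
value 1/2: 12 assignments
value 0: 6 assignments
So 7 of the 25 assignments meet the threshold.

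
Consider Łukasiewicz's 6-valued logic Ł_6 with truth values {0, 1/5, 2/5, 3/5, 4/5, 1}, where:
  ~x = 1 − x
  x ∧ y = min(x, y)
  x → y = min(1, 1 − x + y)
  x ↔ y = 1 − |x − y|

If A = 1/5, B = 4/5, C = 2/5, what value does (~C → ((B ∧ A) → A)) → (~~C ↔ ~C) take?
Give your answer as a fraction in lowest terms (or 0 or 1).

~C = ~2/5 = 3/5
B ∧ A = 4/5 ∧ 1/5 = 1/5
(B ∧ A) → A = 1/5 → 1/5 = 1
~C → ((B ∧ A) → A) = 3/5 → 1 = 1
~C = ~2/5 = 3/5
~~C = ~3/5 = 2/5
~C = ~2/5 = 3/5
~~C ↔ ~C = 2/5 ↔ 3/5 = 4/5
(~C → ((B ∧ A) → A)) → (~~C ↔ ~C) = 1 → 4/5 = 4/5

4/5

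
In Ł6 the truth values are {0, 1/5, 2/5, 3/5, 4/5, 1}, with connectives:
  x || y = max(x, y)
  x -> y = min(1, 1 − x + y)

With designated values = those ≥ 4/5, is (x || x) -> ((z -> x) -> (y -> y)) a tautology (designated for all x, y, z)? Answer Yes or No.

Yes

At x = 1/5, y = 1, z = 2/5, for instance:
x || x = 1/5 || 1/5 = 1/5
z -> x = 2/5 -> 1/5 = 4/5
y -> y = 1 -> 1 = 1
(z -> x) -> (y -> y) = 4/5 -> 1 = 1
(x || x) -> ((z -> x) -> (y -> y)) = 1/5 -> 1 = 1
and checking the remaining 215 assignments likewise gives ≥ 4/5 in every case.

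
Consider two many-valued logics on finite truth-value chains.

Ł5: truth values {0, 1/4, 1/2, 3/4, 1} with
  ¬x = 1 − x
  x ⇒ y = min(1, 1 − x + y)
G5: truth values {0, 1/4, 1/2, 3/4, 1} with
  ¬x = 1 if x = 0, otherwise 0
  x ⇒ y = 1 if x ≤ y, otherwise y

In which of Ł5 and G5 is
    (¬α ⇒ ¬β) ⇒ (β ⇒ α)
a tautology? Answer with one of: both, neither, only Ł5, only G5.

only Ł5

In Ł5: every assignment gives 1 — tautology.
In G5: at α = 1/4, β = 1/2 the value is 1/4 — not a tautology.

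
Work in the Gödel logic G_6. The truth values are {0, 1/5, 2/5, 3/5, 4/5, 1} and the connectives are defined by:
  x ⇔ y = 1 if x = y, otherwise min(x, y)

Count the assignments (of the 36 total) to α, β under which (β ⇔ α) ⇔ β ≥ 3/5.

21

value 1: 16 assignments (counts)
value 4/5: 2 assignments (counts)
value 3/5: 3 assignments (counts)
value 2/5: 4 assignments
value 1/5: 5 assignments
value 0: 6 assignments
So 21 of the 36 assignments meet the threshold.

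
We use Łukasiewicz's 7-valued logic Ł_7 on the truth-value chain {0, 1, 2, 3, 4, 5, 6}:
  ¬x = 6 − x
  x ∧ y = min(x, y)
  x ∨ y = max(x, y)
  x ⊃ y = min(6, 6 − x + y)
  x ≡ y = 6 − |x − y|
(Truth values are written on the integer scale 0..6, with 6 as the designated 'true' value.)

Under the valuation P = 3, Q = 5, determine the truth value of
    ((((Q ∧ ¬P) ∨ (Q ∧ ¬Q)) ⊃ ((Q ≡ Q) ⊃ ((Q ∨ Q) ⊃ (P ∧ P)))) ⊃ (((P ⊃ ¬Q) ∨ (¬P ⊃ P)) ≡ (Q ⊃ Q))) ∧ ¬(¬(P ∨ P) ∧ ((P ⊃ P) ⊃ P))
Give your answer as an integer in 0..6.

¬P = ¬3 = 3
Q ∧ ¬P = 5 ∧ 3 = 3
¬Q = ¬5 = 1
Q ∧ ¬Q = 5 ∧ 1 = 1
(Q ∧ ¬P) ∨ (Q ∧ ¬Q) = 3 ∨ 1 = 3
Q ≡ Q = 5 ≡ 5 = 6
Q ∨ Q = 5 ∨ 5 = 5
P ∧ P = 3 ∧ 3 = 3
(Q ∨ Q) ⊃ (P ∧ P) = 5 ⊃ 3 = 4
(Q ≡ Q) ⊃ ((Q ∨ Q) ⊃ (P ∧ P)) = 6 ⊃ 4 = 4
((Q ∧ ¬P) ∨ (Q ∧ ¬Q)) ⊃ ((Q ≡ Q) ⊃ ((Q ∨ Q) ⊃ (P ∧ P))) = 3 ⊃ 4 = 6
¬Q = ¬5 = 1
P ⊃ ¬Q = 3 ⊃ 1 = 4
¬P = ¬3 = 3
¬P ⊃ P = 3 ⊃ 3 = 6
(P ⊃ ¬Q) ∨ (¬P ⊃ P) = 4 ∨ 6 = 6
Q ⊃ Q = 5 ⊃ 5 = 6
((P ⊃ ¬Q) ∨ (¬P ⊃ P)) ≡ (Q ⊃ Q) = 6 ≡ 6 = 6
(((Q ∧ ¬P) ∨ (Q ∧ ¬Q)) ⊃ ((Q ≡ Q) ⊃ ((Q ∨ Q) ⊃ (P ∧ P)))) ⊃ (((P ⊃ ¬Q) ∨ (¬P ⊃ P)) ≡ (Q ⊃ Q)) = 6 ⊃ 6 = 6
P ∨ P = 3 ∨ 3 = 3
¬(P ∨ P) = ¬3 = 3
P ⊃ P = 3 ⊃ 3 = 6
(P ⊃ P) ⊃ P = 6 ⊃ 3 = 3
¬(P ∨ P) ∧ ((P ⊃ P) ⊃ P) = 3 ∧ 3 = 3
¬(¬(P ∨ P) ∧ ((P ⊃ P) ⊃ P)) = ¬3 = 3
((((Q ∧ ¬P) ∨ (Q ∧ ¬Q)) ⊃ ((Q ≡ Q) ⊃ ((Q ∨ Q) ⊃ (P ∧ P)))) ⊃ (((P ⊃ ¬Q) ∨ (¬P ⊃ P)) ≡ (Q ⊃ Q))) ∧ ¬(¬(P ∨ P) ∧ ((P ⊃ P) ⊃ P)) = 6 ∧ 3 = 3

3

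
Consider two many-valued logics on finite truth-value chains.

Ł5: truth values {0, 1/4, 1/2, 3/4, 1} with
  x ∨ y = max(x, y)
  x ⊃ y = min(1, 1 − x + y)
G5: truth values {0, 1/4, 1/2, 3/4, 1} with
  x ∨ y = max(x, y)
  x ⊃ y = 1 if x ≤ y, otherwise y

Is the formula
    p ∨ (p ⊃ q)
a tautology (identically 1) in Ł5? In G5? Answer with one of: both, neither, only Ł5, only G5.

In Ł5: at p = 1/4, q = 0 the value is 3/4 — not a tautology.
In G5: at p = 1/4, q = 0 the value is 1/4 — not a tautology.

neither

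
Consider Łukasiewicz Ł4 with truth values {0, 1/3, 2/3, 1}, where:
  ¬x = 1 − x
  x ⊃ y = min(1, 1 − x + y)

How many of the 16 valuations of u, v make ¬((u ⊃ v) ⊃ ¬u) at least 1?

1

u = 0, v = 0 ↦ 0  <
u = 0, v = 1/3 ↦ 0  <
u = 0, v = 2/3 ↦ 0  <
u = 0, v = 1 ↦ 0  <
u = 1/3, v = 0 ↦ 0  <
u = 1/3, v = 1/3 ↦ 1/3  <
u = 1/3, v = 2/3 ↦ 1/3  <
u = 1/3, v = 1 ↦ 1/3  <
u = 2/3, v = 0 ↦ 0  <
u = 2/3, v = 1/3 ↦ 1/3  <
u = 2/3, v = 2/3 ↦ 2/3  <
u = 2/3, v = 1 ↦ 2/3  <
u = 1, v = 0 ↦ 0  <
u = 1, v = 1/3 ↦ 1/3  <
u = 1, v = 2/3 ↦ 2/3  <
u = 1, v = 1 ↦ 1  ≥
So 1 of the 16 assignments meets the threshold.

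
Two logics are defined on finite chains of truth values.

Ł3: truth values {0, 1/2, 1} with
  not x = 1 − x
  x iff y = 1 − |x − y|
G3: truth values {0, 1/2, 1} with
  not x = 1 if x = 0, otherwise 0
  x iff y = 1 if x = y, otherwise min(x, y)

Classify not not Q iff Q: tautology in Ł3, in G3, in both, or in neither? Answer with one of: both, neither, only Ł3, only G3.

only Ł3

In Ł3: every assignment gives 1 — tautology.
In G3: at Q = 1/2 the value is 1/2 — not a tautology.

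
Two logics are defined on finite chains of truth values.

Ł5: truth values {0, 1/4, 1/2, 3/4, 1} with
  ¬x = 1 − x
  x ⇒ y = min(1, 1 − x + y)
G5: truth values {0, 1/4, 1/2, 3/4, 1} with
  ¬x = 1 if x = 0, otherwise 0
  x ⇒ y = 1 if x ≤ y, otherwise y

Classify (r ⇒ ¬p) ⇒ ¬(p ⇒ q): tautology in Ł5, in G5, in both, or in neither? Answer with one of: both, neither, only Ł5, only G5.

In Ł5: at p = 0, q = 0, r = 0 the value is 0 — not a tautology.
In G5: at p = 0, q = 0, r = 0 the value is 0 — not a tautology.

neither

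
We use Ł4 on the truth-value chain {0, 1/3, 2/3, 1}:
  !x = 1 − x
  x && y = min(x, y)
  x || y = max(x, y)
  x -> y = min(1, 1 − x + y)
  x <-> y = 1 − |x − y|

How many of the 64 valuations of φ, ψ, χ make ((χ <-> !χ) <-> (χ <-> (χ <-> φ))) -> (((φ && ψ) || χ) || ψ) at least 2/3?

value 1: 42 assignments (counts)
value 2/3: 15 assignments (counts)
value 1/3: 6 assignments
value 0: 1 assignment
So 57 of the 64 assignments meet the threshold.

57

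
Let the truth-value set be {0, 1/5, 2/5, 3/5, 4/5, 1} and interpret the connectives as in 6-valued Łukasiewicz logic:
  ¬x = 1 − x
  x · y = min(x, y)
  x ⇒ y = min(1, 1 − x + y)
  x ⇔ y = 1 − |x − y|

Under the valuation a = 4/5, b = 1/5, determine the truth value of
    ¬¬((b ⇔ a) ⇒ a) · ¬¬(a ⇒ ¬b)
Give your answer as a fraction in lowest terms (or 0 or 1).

b ⇔ a = 1/5 ⇔ 4/5 = 2/5
(b ⇔ a) ⇒ a = 2/5 ⇒ 4/5 = 1
¬((b ⇔ a) ⇒ a) = ¬1 = 0
¬¬((b ⇔ a) ⇒ a) = ¬0 = 1
¬b = ¬1/5 = 4/5
a ⇒ ¬b = 4/5 ⇒ 4/5 = 1
¬(a ⇒ ¬b) = ¬1 = 0
¬¬(a ⇒ ¬b) = ¬0 = 1
¬¬((b ⇔ a) ⇒ a) · ¬¬(a ⇒ ¬b) = 1 · 1 = 1

1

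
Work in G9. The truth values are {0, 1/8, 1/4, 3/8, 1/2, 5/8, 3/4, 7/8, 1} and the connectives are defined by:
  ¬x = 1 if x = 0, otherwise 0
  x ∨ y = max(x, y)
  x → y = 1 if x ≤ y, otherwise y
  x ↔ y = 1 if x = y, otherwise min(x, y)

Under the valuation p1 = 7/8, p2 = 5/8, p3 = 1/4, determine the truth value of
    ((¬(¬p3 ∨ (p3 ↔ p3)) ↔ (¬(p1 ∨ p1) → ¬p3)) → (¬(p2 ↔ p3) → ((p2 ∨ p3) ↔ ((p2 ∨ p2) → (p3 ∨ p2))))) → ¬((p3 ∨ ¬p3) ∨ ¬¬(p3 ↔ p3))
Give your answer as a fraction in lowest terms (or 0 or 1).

¬p3 = ¬1/4 = 0
p3 ↔ p3 = 1/4 ↔ 1/4 = 1
¬p3 ∨ (p3 ↔ p3) = 0 ∨ 1 = 1
¬(¬p3 ∨ (p3 ↔ p3)) = ¬1 = 0
p1 ∨ p1 = 7/8 ∨ 7/8 = 7/8
¬(p1 ∨ p1) = ¬7/8 = 0
¬p3 = ¬1/4 = 0
¬(p1 ∨ p1) → ¬p3 = 0 → 0 = 1
¬(¬p3 ∨ (p3 ↔ p3)) ↔ (¬(p1 ∨ p1) → ¬p3) = 0 ↔ 1 = 0
p2 ↔ p3 = 5/8 ↔ 1/4 = 1/4
¬(p2 ↔ p3) = ¬1/4 = 0
p2 ∨ p3 = 5/8 ∨ 1/4 = 5/8
p2 ∨ p2 = 5/8 ∨ 5/8 = 5/8
p3 ∨ p2 = 1/4 ∨ 5/8 = 5/8
(p2 ∨ p2) → (p3 ∨ p2) = 5/8 → 5/8 = 1
(p2 ∨ p3) ↔ ((p2 ∨ p2) → (p3 ∨ p2)) = 5/8 ↔ 1 = 5/8
¬(p2 ↔ p3) → ((p2 ∨ p3) ↔ ((p2 ∨ p2) → (p3 ∨ p2))) = 0 → 5/8 = 1
(¬(¬p3 ∨ (p3 ↔ p3)) ↔ (¬(p1 ∨ p1) → ¬p3)) → (¬(p2 ↔ p3) → ((p2 ∨ p3) ↔ ((p2 ∨ p2) → (p3 ∨ p2)))) = 0 → 1 = 1
¬p3 = ¬1/4 = 0
p3 ∨ ¬p3 = 1/4 ∨ 0 = 1/4
p3 ↔ p3 = 1/4 ↔ 1/4 = 1
¬(p3 ↔ p3) = ¬1 = 0
¬¬(p3 ↔ p3) = ¬0 = 1
(p3 ∨ ¬p3) ∨ ¬¬(p3 ↔ p3) = 1/4 ∨ 1 = 1
¬((p3 ∨ ¬p3) ∨ ¬¬(p3 ↔ p3)) = ¬1 = 0
((¬(¬p3 ∨ (p3 ↔ p3)) ↔ (¬(p1 ∨ p1) → ¬p3)) → (¬(p2 ↔ p3) → ((p2 ∨ p3) ↔ ((p2 ∨ p2) → (p3 ∨ p2))))) → ¬((p3 ∨ ¬p3) ∨ ¬¬(p3 ↔ p3)) = 1 → 0 = 0

0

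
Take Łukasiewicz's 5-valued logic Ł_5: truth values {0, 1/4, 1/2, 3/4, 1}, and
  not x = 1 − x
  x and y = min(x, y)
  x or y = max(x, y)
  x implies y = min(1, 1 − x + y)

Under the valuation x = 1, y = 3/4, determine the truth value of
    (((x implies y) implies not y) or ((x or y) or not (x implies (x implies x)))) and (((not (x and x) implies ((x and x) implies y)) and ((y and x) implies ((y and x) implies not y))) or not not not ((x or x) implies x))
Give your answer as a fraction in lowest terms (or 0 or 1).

x implies y = 1 implies 3/4 = 3/4
not y = not 3/4 = 1/4
(x implies y) implies not y = 3/4 implies 1/4 = 1/2
x or y = 1 or 3/4 = 1
x implies x = 1 implies 1 = 1
x implies (x implies x) = 1 implies 1 = 1
not (x implies (x implies x)) = not 1 = 0
(x or y) or not (x implies (x implies x)) = 1 or 0 = 1
((x implies y) implies not y) or ((x or y) or not (x implies (x implies x))) = 1/2 or 1 = 1
x and x = 1 and 1 = 1
not (x and x) = not 1 = 0
x and x = 1 and 1 = 1
(x and x) implies y = 1 implies 3/4 = 3/4
not (x and x) implies ((x and x) implies y) = 0 implies 3/4 = 1
y and x = 3/4 and 1 = 3/4
y and x = 3/4 and 1 = 3/4
not y = not 3/4 = 1/4
(y and x) implies not y = 3/4 implies 1/4 = 1/2
(y and x) implies ((y and x) implies not y) = 3/4 implies 1/2 = 3/4
(not (x and x) implies ((x and x) implies y)) and ((y and x) implies ((y and x) implies not y)) = 1 and 3/4 = 3/4
x or x = 1 or 1 = 1
(x or x) implies x = 1 implies 1 = 1
not ((x or x) implies x) = not 1 = 0
not not ((x or x) implies x) = not 0 = 1
not not not ((x or x) implies x) = not 1 = 0
((not (x and x) implies ((x and x) implies y)) and ((y and x) implies ((y and x) implies not y))) or not not not ((x or x) implies x) = 3/4 or 0 = 3/4
(((x implies y) implies not y) or ((x or y) or not (x implies (x implies x)))) and (((not (x and x) implies ((x and x) implies y)) and ((y and x) implies ((y and x) implies not y))) or not not not ((x or x) implies x)) = 1 and 3/4 = 3/4

3/4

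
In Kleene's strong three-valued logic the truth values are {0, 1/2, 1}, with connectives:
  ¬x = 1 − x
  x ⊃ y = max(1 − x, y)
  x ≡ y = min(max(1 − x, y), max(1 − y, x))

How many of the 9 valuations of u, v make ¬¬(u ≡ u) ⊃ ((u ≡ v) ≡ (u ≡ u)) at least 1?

2

u = 0, v = 0 ↦ 1  ≥
u = 0, v = 1/2 ↦ 1/2  <
u = 0, v = 1 ↦ 0  <
u = 1/2, v = 0 ↦ 1/2  <
u = 1/2, v = 1/2 ↦ 1/2  <
u = 1/2, v = 1 ↦ 1/2  <
u = 1, v = 0 ↦ 0  <
u = 1, v = 1/2 ↦ 1/2  <
u = 1, v = 1 ↦ 1  ≥
So 2 of the 9 assignments meet the threshold.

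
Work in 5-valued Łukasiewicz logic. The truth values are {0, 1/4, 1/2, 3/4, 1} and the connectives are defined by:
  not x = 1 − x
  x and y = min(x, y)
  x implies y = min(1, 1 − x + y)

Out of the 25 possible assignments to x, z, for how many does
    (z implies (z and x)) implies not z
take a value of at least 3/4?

16

value 1: 9 assignments (counts)
value 3/4: 7 assignments (counts)
value 1/2: 5 assignments
value 1/4: 3 assignments
value 0: 1 assignment
So 16 of the 25 assignments meet the threshold.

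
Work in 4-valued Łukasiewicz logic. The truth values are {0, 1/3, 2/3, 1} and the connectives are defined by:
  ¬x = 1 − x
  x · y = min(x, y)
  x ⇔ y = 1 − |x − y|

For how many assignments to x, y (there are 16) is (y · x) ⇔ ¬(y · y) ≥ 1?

2

x = 0, y = 0 ↦ 0  <
x = 0, y = 1/3 ↦ 1/3  <
x = 0, y = 2/3 ↦ 2/3  <
x = 0, y = 1 ↦ 1  ≥
x = 1/3, y = 0 ↦ 0  <
x = 1/3, y = 1/3 ↦ 2/3  <
x = 1/3, y = 2/3 ↦ 1  ≥
x = 1/3, y = 1 ↦ 2/3  <
x = 2/3, y = 0 ↦ 0  <
x = 2/3, y = 1/3 ↦ 2/3  <
x = 2/3, y = 2/3 ↦ 2/3  <
x = 2/3, y = 1 ↦ 1/3  <
x = 1, y = 0 ↦ 0  <
x = 1, y = 1/3 ↦ 2/3  <
x = 1, y = 2/3 ↦ 2/3  <
x = 1, y = 1 ↦ 0  <
So 2 of the 16 assignments meet the threshold.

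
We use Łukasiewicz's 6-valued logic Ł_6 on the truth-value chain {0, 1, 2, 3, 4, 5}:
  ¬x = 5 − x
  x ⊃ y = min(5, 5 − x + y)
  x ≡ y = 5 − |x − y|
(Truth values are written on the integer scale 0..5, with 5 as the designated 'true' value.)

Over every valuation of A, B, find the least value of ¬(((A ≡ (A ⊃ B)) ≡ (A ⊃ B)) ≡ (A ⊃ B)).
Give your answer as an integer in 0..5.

Take A = 2, B = 1:
A ⊃ B = 2 ⊃ 1 = 4
A ≡ (A ⊃ B) = 2 ≡ 4 = 3
A ⊃ B = 2 ⊃ 1 = 4
(A ≡ (A ⊃ B)) ≡ (A ⊃ B) = 3 ≡ 4 = 4
A ⊃ B = 2 ⊃ 1 = 4
((A ≡ (A ⊃ B)) ≡ (A ⊃ B)) ≡ (A ⊃ B) = 4 ≡ 4 = 5
¬(((A ≡ (A ⊃ B)) ≡ (A ⊃ B)) ≡ (A ⊃ B)) = ¬5 = 0
No assignment yields a value below 0, so this is the minimum.

0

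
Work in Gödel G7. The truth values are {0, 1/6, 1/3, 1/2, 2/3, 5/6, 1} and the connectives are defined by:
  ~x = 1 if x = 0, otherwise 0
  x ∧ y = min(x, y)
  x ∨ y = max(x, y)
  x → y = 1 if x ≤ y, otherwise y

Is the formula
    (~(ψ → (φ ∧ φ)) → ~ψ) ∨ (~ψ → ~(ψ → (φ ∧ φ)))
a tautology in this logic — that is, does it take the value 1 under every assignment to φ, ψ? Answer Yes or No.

Yes

At φ = 1/2, ψ = 1/2, for instance:
φ ∧ φ = 1/2 ∧ 1/2 = 1/2
ψ → (φ ∧ φ) = 1/2 → 1/2 = 1
~(ψ → (φ ∧ φ)) = ~1 = 0
~ψ = ~1/2 = 0
~(ψ → (φ ∧ φ)) → ~ψ = 0 → 0 = 1
~ψ → ~(ψ → (φ ∧ φ)) = 0 → 0 = 1
(~(ψ → (φ ∧ φ)) → ~ψ) ∨ (~ψ → ~(ψ → (φ ∧ φ))) = 1 ∨ 1 = 1
and checking the remaining 48 assignments likewise gives ≥ 1 in every case.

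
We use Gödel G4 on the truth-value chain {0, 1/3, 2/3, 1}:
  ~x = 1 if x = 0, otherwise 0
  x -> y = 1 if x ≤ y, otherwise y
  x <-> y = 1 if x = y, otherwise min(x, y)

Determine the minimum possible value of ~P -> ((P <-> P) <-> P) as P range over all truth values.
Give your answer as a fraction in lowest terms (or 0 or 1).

Take P = 0:
~P = ~0 = 1
P <-> P = 0 <-> 0 = 1
(P <-> P) <-> P = 1 <-> 0 = 0
~P -> ((P <-> P) <-> P) = 1 -> 0 = 0
No assignment yields a value below 0, so this is the minimum.

0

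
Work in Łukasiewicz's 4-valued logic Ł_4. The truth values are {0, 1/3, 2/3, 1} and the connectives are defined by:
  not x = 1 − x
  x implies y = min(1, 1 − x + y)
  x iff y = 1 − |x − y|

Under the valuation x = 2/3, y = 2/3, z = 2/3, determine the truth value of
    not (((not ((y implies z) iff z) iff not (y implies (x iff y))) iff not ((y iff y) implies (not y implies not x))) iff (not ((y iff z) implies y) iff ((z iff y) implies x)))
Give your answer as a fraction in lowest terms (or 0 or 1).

y implies z = 2/3 implies 2/3 = 1
(y implies z) iff z = 1 iff 2/3 = 2/3
not ((y implies z) iff z) = not 2/3 = 1/3
x iff y = 2/3 iff 2/3 = 1
y implies (x iff y) = 2/3 implies 1 = 1
not (y implies (x iff y)) = not 1 = 0
not ((y implies z) iff z) iff not (y implies (x iff y)) = 1/3 iff 0 = 2/3
y iff y = 2/3 iff 2/3 = 1
not y = not 2/3 = 1/3
not x = not 2/3 = 1/3
not y implies not x = 1/3 implies 1/3 = 1
(y iff y) implies (not y implies not x) = 1 implies 1 = 1
not ((y iff y) implies (not y implies not x)) = not 1 = 0
(not ((y implies z) iff z) iff not (y implies (x iff y))) iff not ((y iff y) implies (not y implies not x)) = 2/3 iff 0 = 1/3
y iff z = 2/3 iff 2/3 = 1
(y iff z) implies y = 1 implies 2/3 = 2/3
not ((y iff z) implies y) = not 2/3 = 1/3
z iff y = 2/3 iff 2/3 = 1
(z iff y) implies x = 1 implies 2/3 = 2/3
not ((y iff z) implies y) iff ((z iff y) implies x) = 1/3 iff 2/3 = 2/3
((not ((y implies z) iff z) iff not (y implies (x iff y))) iff not ((y iff y) implies (not y implies not x))) iff (not ((y iff z) implies y) iff ((z iff y) implies x)) = 1/3 iff 2/3 = 2/3
not (((not ((y implies z) iff z) iff not (y implies (x iff y))) iff not ((y iff y) implies (not y implies not x))) iff (not ((y iff z) implies y) iff ((z iff y) implies x))) = not 2/3 = 1/3

1/3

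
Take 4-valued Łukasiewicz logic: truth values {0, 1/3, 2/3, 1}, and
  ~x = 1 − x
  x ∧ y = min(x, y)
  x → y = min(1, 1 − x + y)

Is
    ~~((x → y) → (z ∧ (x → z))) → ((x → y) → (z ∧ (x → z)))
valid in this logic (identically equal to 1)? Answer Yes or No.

Yes

At x = 2/3, y = 1/3, z = 2/3, for instance:
x → y = 2/3 → 1/3 = 2/3
x → z = 2/3 → 2/3 = 1
z ∧ (x → z) = 2/3 ∧ 1 = 2/3
(x → y) → (z ∧ (x → z)) = 2/3 → 2/3 = 1
~((x → y) → (z ∧ (x → z))) = ~1 = 0
~~((x → y) → (z ∧ (x → z))) = ~0 = 1
~~((x → y) → (z ∧ (x → z))) → ((x → y) → (z ∧ (x → z))) = 1 → 1 = 1
and checking the remaining 63 assignments likewise gives ≥ 1 in every case.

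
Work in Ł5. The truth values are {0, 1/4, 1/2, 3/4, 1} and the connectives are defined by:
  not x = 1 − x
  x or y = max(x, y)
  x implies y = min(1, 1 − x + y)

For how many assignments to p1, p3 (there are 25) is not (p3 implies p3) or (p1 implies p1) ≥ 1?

25

value 1: 25 assignments (counts)
So 25 of the 25 assignments meet the threshold.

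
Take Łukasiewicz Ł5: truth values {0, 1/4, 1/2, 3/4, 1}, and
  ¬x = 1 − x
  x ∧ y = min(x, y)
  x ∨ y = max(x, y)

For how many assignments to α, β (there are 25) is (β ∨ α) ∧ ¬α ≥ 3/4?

value 1: 1 assignment (counts)
value 3/4: 3 assignments (counts)
value 1/2: 7 assignments
value 1/4: 8 assignments
value 0: 6 assignments
So 4 of the 25 assignments meet the threshold.

4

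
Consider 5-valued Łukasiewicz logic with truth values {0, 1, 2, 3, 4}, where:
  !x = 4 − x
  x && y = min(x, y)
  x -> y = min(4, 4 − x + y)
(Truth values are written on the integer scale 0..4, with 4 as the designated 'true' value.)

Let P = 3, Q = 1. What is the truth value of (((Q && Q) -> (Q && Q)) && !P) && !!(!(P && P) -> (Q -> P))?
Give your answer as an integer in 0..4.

Q && Q = 1 && 1 = 1
Q && Q = 1 && 1 = 1
(Q && Q) -> (Q && Q) = 1 -> 1 = 4
!P = !3 = 1
((Q && Q) -> (Q && Q)) && !P = 4 && 1 = 1
P && P = 3 && 3 = 3
!(P && P) = !3 = 1
Q -> P = 1 -> 3 = 4
!(P && P) -> (Q -> P) = 1 -> 4 = 4
!(!(P && P) -> (Q -> P)) = !4 = 0
!!(!(P && P) -> (Q -> P)) = !0 = 4
(((Q && Q) -> (Q && Q)) && !P) && !!(!(P && P) -> (Q -> P)) = 1 && 4 = 1

1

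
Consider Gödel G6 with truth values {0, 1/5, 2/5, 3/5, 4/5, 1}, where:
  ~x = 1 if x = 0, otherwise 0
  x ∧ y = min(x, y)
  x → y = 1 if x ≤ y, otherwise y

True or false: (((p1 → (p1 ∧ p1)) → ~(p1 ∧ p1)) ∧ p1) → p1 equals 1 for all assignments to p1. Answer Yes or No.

p1 = 0 ↦ 1
p1 = 1/5 ↦ 1
p1 = 2/5 ↦ 1
p1 = 3/5 ↦ 1
p1 = 4/5 ↦ 1
p1 = 1 ↦ 1
Every assignment gives a value ≥ 1.

Yes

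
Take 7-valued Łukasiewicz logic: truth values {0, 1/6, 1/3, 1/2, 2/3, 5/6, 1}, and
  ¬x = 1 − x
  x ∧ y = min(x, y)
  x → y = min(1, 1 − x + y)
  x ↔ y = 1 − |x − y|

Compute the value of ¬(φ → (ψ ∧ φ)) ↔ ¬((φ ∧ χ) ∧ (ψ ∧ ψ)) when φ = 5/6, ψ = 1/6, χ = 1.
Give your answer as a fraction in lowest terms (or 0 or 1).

5/6

ψ ∧ φ = 1/6 ∧ 5/6 = 1/6
φ → (ψ ∧ φ) = 5/6 → 1/6 = 1/3
¬(φ → (ψ ∧ φ)) = ¬1/3 = 2/3
φ ∧ χ = 5/6 ∧ 1 = 5/6
ψ ∧ ψ = 1/6 ∧ 1/6 = 1/6
(φ ∧ χ) ∧ (ψ ∧ ψ) = 5/6 ∧ 1/6 = 1/6
¬((φ ∧ χ) ∧ (ψ ∧ ψ)) = ¬1/6 = 5/6
¬(φ → (ψ ∧ φ)) ↔ ¬((φ ∧ χ) ∧ (ψ ∧ ψ)) = 2/3 ↔ 5/6 = 5/6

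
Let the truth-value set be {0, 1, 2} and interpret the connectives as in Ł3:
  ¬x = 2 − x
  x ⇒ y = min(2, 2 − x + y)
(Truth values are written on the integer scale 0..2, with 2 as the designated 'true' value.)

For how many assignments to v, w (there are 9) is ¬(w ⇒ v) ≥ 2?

v = 0, w = 0 ↦ 0  <
v = 0, w = 1 ↦ 1  <
v = 0, w = 2 ↦ 2  ≥
v = 1, w = 0 ↦ 0  <
v = 1, w = 1 ↦ 0  <
v = 1, w = 2 ↦ 1  <
v = 2, w = 0 ↦ 0  <
v = 2, w = 1 ↦ 0  <
v = 2, w = 2 ↦ 0  <
So 1 of the 9 assignments meets the threshold.

1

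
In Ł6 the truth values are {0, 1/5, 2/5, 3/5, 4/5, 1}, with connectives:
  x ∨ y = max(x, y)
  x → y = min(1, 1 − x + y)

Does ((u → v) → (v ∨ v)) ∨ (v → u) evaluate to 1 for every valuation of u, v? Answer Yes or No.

Counterexample: take u = 0, v = 1/5.
u → v = 0 → 1/5 = 1
v ∨ v = 1/5 ∨ 1/5 = 1/5
(u → v) → (v ∨ v) = 1 → 1/5 = 1/5
v → u = 1/5 → 0 = 4/5
((u → v) → (v ∨ v)) ∨ (v → u) = 1/5 ∨ 4/5 = 4/5
This gives 4/5 ≠ 1.

No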